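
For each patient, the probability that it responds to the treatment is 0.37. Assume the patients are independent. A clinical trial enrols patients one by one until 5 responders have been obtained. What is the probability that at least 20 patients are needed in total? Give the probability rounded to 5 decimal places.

0.11219

Needing more than 19 patients ⇔ fewer than 5 successes in the first 19. With X ~ Binomial(19, 0.37), P(Y > 19) = P(X ≤ 4).
  k=0: C(19,0)·0.37^0·0.63^19 = 0.0001540
  k=1: C(19,1)·0.37^1·0.63^18 = 0.0017182
  k=2: C(19,2)·0.37^2·0.63^17 = 0.0090822
  k=3: C(19,3)·0.37^3·0.63^16 = 0.0302258
  k=4: C(19,4)·0.37^4·0.63^15 = 0.0710066
P(X ≤ 4) = 0.1121868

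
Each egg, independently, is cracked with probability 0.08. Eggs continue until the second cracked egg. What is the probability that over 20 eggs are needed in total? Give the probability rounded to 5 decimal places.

0.51686

Needing more than 20 eggs ⇔ fewer than 2 successes in the first 20. With X ~ Binomial(20, 0.08), P(Y > 20) = P(X ≤ 1).
  k=0: C(20,0)·0.08^0·0.92^20 = 0.1886933
  k=1: C(20,1)·0.08^1·0.92^19 = 0.3281623
P(X ≤ 1) = 0.5168556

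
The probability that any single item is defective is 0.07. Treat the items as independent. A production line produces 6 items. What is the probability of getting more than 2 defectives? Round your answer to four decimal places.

X ~ Binomial(6, 0.07); P(X ≥ 3) = Σ C(6,k) p^k (1−p)^(6−k) over k:
  k=3: C(6,3)·0.07^3·0.93^3 = 0.005518
  k=4: C(6,4)·0.07^4·0.93^2 = 0.000311
  k=5: C(6,5)·0.07^5·0.93^1 = 0.000009
  k=6: C(6,6)·0.07^6·0.93^0 = 0.000000
Total = 0.005839

0.0058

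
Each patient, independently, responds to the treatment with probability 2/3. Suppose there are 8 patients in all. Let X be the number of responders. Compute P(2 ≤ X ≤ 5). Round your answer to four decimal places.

0.5292

X ~ Binomial(8, 0.666667); P(2 ≤ X ≤ 5) = Σ C(8,k) p^k (1−p)^(8−k) over k:
  k=2: C(8,2)·0.666667^2·0.333333^6 = 0.017071
  k=3: C(8,3)·0.666667^3·0.333333^5 = 0.068282
  k=4: C(8,4)·0.666667^4·0.333333^4 = 0.170706
  k=5: C(8,5)·0.666667^5·0.333333^3 = 0.273129
Total = 0.529188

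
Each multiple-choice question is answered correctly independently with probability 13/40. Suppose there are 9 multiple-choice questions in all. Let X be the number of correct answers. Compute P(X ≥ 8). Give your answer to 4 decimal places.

0.0008

X ~ Binomial(9, 0.325); P(X ≥ 8) = Σ C(9,k) p^k (1−p)^(9−k) over k:
  k=8: C(9,8)·0.325^8·0.675^1 = 0.000756
  k=9: C(9,9)·0.325^9·0.675^0 = 0.000040
Total = 0.000797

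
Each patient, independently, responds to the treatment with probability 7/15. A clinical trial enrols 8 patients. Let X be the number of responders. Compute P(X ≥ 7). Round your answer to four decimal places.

X ~ Binomial(8, 0.466667); P(X ≥ 7) = Σ C(8,k) p^k (1−p)^(8−k) over k:
  k=7: C(8,7)·0.466667^7·0.533333^1 = 0.020565
  k=8: C(8,8)·0.466667^8·0.533333^0 = 0.002249
Total = 0.022815

0.0228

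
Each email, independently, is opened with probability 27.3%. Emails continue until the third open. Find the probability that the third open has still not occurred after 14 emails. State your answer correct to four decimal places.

0.2199

Needing more than 14 emails ⇔ fewer than 3 successes in the first 14. With X ~ Binomial(14, 0.273), P(Y > 14) = P(X ≤ 2).
  k=0: C(14,0)·0.273^0·0.727^14 = 0.011521
  k=1: C(14,1)·0.273^1·0.727^13 = 0.060567
  k=2: C(14,2)·0.273^2·0.727^12 = 0.147836
P(X ≤ 2) = 0.219924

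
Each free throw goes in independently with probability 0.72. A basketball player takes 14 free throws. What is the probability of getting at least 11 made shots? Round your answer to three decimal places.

0.419

X ~ Binomial(14, 0.72); P(X ≥ 11) = Σ C(14,k) p^k (1−p)^(14−k) over k:
  k=11: C(14,11)·0.72^11·0.28^3 = 0.21539
  k=12: C(14,12)·0.72^12·0.28^2 = 0.13847
  k=13: C(14,13)·0.72^13·0.28^1 = 0.05478
  k=14: C(14,14)·0.72^14·0.28^0 = 0.01006
Total = 0.41870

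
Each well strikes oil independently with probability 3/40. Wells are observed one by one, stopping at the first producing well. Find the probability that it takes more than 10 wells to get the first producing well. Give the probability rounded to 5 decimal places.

Y = number of wells to the first success; geometric, p = 0.075.
P(Y > 10) = P(first 10 all fail) = (1−p)^10 = 0.4585823

0.45858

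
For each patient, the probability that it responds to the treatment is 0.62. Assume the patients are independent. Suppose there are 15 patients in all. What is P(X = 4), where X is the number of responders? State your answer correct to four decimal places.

X ~ Binomial(n=15, p=0.62).
P(X=4) = C(15,4) · p^4 · (1−p)^11
= 1365 · 0.14776 · 2.3857e-05 = 0.004812

0.0048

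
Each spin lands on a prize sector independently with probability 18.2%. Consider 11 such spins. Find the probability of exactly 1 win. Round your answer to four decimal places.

0.2685

X ~ Binomial(n=11, p=0.182).
P(X=1) = C(11,1) · p^1 · (1−p)^10
= 11 · 0.182 · 0.13413 = 0.268533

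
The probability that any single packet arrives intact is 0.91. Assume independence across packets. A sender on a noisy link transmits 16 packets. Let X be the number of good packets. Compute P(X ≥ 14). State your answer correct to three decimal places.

0.831

X ~ Binomial(16, 0.91); P(X ≥ 14) = Σ C(16,k) p^k (1−p)^(16−k) over k:
  k=14: C(16,14)·0.91^14·0.09^2 = 0.25956
  k=15: C(16,15)·0.91^15·0.09^1 = 0.34993
  k=16: C(16,16)·0.91^16·0.09^0 = 0.22114
Total = 0.83063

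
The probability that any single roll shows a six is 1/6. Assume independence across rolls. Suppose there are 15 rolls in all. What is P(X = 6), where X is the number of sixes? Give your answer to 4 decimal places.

X ~ Binomial(n=15, p=0.166667).
P(X=6) = C(15,6) · p^6 · (1−p)^9
= 5005 · 2.1433e-05 · 0.19381 = 0.020791

0.0208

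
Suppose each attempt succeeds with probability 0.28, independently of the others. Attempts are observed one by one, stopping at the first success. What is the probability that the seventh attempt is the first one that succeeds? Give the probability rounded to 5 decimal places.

0.03901

Geometric (trials to first success), p = 0.28.
P(Y = 7) = (1−p)^6 · p = 0.13931 · 0.28 = 0.0390079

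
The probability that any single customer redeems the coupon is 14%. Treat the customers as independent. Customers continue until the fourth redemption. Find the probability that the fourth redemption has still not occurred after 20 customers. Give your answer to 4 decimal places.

Needing more than 20 customers ⇔ fewer than 4 successes in the first 20. With X ~ Binomial(20, 0.14), P(Y > 20) = P(X ≤ 3).
  k=0: C(20,0)·0.14^0·0.86^20 = 0.048974
  k=1: C(20,1)·0.14^1·0.86^19 = 0.159451
  k=2: C(20,2)·0.14^2·0.86^18 = 0.246594
  k=3: C(20,3)·0.14^3·0.86^17 = 0.240859
P(X ≤ 3) = 0.695878

0.6959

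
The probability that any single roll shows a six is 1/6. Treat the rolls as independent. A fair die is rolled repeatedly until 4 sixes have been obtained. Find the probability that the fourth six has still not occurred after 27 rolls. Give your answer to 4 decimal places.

Needing more than 27 rolls ⇔ fewer than 4 successes in the first 27. With X ~ Binomial(27, 0.166667), P(Y > 27) = P(X ≤ 3).
  k=0: C(27,0)·0.166667^0·0.833333^27 = 0.007280
  k=1: C(27,1)·0.166667^1·0.833333^26 = 0.039310
  k=2: C(27,2)·0.166667^2·0.833333^25 = 0.102205
  k=3: C(27,3)·0.166667^3·0.833333^24 = 0.170342
P(X ≤ 3) = 0.319137

0.3191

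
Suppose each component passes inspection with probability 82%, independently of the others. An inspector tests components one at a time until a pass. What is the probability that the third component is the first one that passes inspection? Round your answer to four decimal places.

0.0266

Geometric (trials to first success), p = 0.82.
P(Y = 3) = (1−p)^2 · p = 0.0324 · 0.82 = 0.026568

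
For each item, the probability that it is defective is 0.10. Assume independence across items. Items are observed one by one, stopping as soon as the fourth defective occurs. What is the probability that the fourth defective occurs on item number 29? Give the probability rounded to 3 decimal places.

0.024

Y = trial on which the fourth success occurs; negative binomial, r=4, p=0.10.
P(Y=29) = C(28,3) · p^4 · (1−p)^25
= 3276 · 0.0001 · 0.07179 = 0.02352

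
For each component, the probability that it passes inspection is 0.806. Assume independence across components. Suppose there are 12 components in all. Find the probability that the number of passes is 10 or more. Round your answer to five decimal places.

X ~ Binomial(12, 0.806); P(X ≥ 10) = Σ C(12,k) p^k (1−p)^(12−k) over k:
  k=10: C(12,10)·0.806^10·0.194^2 = 0.2874073
  k=11: C(12,11)·0.806^11·0.194^1 = 0.2171043
  k=12: C(12,12)·0.806^12·0.194^0 = 0.0751658
Total = 0.5796775

0.57968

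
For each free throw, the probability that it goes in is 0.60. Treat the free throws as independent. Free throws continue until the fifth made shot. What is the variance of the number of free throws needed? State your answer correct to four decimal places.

5.5556

Y = total free throws until the fifth success; negative binomial with r=5, p=0.60.
Var(Y) = r(1−p)/p² = 5·0.40 / 0.60² = 5.555556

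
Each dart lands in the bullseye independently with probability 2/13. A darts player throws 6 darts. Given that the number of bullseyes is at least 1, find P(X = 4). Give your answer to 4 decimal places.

0.0095

X ~ Binomial(6, 0.153846). Want P(X=4 | X≥1) = P(X=4) / P(X≥1).
P(X=4) = C(6,4)·0.153846^4·0.846154^2 = 0.006016
P(X≥1) = 1 − 0.367025 = 0.632975
Ratio = 0.006016 / 0.632975 = 0.009505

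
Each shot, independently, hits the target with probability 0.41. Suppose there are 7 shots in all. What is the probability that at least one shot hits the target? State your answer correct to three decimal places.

P(at least one) = 1 − P(none) = 1 − (1 − 0.41)^7
= 1 − 0.02489 = 0.97511

0.975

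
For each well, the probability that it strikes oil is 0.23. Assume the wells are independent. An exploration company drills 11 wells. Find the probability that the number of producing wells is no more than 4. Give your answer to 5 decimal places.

X ~ Binomial(11, 0.23); P(X ≤ 4) = Σ C(11,k) p^k (1−p)^(11−k) over k:
  k=0: C(11,0)·0.23^0·0.77^11 = 0.0564154
  k=1: C(11,1)·0.23^1·0.77^10 = 0.1853650
  k=2: C(11,2)·0.23^2·0.77^9 = 0.2768439
  k=3: C(11,3)·0.23^3·0.77^8 = 0.2480809
  k=4: C(11,4)·0.23^4·0.77^7 = 0.1482041
Total = 0.9149093

0.91491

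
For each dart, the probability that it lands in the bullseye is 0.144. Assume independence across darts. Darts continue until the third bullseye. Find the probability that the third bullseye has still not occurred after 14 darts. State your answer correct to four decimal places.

Needing more than 14 darts ⇔ fewer than 3 successes in the first 14. With X ~ Binomial(14, 0.144), P(Y > 14) = P(X ≤ 2).
  k=0: C(14,0)·0.144^0·0.856^14 = 0.113405
  k=1: C(14,1)·0.144^1·0.856^13 = 0.267085
  k=2: C(14,2)·0.144^2·0.856^12 = 0.292046
P(X ≤ 2) = 0.672536

0.6725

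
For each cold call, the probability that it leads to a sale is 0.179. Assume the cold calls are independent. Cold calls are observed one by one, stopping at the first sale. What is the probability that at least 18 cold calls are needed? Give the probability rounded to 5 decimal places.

0.03498

Y = number of cold calls to the first success; geometric, p = 0.179.
P(Y > 17) = P(first 17 all fail) = (1−p)^17 = 0.0349811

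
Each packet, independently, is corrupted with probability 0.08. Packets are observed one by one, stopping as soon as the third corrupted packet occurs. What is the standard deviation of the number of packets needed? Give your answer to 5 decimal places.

20.76656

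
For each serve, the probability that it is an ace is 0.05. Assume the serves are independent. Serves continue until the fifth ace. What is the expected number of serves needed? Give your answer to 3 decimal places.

100.000

Y = total serves until the fifth success; negative binomial with r=5, p=0.05.
E[Y] = r / p = 5 / 0.05 = 100.00000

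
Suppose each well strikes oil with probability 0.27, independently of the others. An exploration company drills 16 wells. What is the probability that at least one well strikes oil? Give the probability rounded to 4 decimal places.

P(at least one) = 1 − P(none) = 1 − (1 − 0.27)^16
= 1 − 0.006504 = 0.993496

0.9935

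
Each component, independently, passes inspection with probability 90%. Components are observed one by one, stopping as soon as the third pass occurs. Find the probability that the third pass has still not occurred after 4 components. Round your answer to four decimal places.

Needing more than 4 components ⇔ fewer than 3 successes in the first 4. With X ~ Binomial(4, 0.90), P(Y > 4) = P(X ≤ 2).
  k=0: C(4,0)·0.90^0·0.10^4 = 0.000100
  k=1: C(4,1)·0.90^1·0.10^3 = 0.003600
  k=2: C(4,2)·0.90^2·0.10^2 = 0.048600
P(X ≤ 2) = 0.052300

0.0523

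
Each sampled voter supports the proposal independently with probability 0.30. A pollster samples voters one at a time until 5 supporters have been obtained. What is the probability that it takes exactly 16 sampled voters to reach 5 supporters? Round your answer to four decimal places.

0.0656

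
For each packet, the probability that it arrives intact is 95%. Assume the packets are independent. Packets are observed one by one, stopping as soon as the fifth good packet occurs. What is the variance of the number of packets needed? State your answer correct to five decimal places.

0.27701

Y = total packets until the fifth success; negative binomial with r=5, p=0.95.
Var(Y) = r(1−p)/p² = 5·0.05 / 0.95² = 0.2770083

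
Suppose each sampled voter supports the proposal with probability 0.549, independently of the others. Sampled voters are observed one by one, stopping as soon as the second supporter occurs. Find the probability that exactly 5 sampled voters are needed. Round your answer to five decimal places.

0.11059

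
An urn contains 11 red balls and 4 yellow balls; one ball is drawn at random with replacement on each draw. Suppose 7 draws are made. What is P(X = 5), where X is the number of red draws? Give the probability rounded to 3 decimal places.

0.317

X ~ Binomial(n=7, p=0.733333).
P(X=5) = C(7,5) · p^5 · (1−p)^2
= 21 · 0.21208 · 0.071111 = 0.31671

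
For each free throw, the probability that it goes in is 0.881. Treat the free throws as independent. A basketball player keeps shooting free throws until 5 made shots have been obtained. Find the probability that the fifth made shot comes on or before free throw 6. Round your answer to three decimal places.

Finishing within 6 free throws ⇔ at least 5 successes in the first 6. With X ~ Binomial(6, 0.881), P(Y ≤ 6) = 1 − P(X ≤ 4).
  k=0: C(6,0)·0.881^0·0.119^6 = 0.00000
  k=1: C(6,1)·0.881^1·0.119^5 = 0.00013
  k=2: C(6,2)·0.881^2·0.119^4 = 0.00233
  k=3: C(6,3)·0.881^3·0.119^3 = 0.02305
  k=4: C(6,4)·0.881^4·0.119^2 = 0.12796
1 − 0.15347 = 0.84653

0.847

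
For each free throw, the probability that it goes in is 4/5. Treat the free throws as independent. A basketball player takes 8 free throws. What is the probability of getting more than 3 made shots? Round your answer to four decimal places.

0.9896

X ~ Binomial(8, 0.80); P(X ≥ 4) = Σ C(8,k) p^k (1−p)^(8−k) over k:
  k=4: C(8,4)·0.80^4·0.20^4 = 0.045875
  k=5: C(8,5)·0.80^5·0.20^3 = 0.146801
  k=6: C(8,6)·0.80^6·0.20^2 = 0.293601
  k=7: C(8,7)·0.80^7·0.20^1 = 0.335544
  k=8: C(8,8)·0.80^8·0.20^0 = 0.167772
Total = 0.989594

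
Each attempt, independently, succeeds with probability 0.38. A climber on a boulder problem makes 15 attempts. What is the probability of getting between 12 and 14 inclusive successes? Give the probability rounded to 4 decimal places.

0.0011

X ~ Binomial(15, 0.38); P(12 ≤ X ≤ 14) = Σ C(15,k) p^k (1−p)^(15−k) over k:
  k=12: C(15,12)·0.38^12·0.62^3 = 0.000983
  k=13: C(15,13)·0.38^13·0.62^2 = 0.000139
  k=14: C(15,14)·0.38^14·0.62^1 = 0.000012
Total = 0.001134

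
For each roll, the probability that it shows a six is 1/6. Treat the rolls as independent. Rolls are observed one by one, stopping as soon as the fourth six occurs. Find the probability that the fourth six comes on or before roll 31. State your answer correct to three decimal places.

0.783

Finishing within 31 rolls ⇔ at least 4 successes in the first 31. With X ~ Binomial(31, 0.166667), P(Y ≤ 31) = 1 − P(X ≤ 3).
  k=0: C(31,0)·0.166667^0·0.833333^31 = 0.00351
  k=1: C(31,1)·0.166667^1·0.833333^30 = 0.02177
  k=2: C(31,2)·0.166667^2·0.833333^29 = 0.06530
  k=3: C(31,3)·0.166667^3·0.833333^28 = 0.12624
1 − 0.21681 = 0.78319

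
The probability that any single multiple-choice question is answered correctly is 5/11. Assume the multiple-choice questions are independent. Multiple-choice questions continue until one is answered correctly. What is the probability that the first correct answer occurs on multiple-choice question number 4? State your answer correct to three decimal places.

Geometric (trials to first success), p = 0.454545.
P(Y = 4) = (1−p)^3 · p = 0.16228 · 0.454545 = 0.07377

0.074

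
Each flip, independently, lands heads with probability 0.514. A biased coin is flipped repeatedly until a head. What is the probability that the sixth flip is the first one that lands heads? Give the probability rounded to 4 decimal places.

Geometric (trials to first success), p = 0.514.
P(Y = 6) = (1−p)^5 · p = 0.027113 · 0.514 = 0.013936

0.0139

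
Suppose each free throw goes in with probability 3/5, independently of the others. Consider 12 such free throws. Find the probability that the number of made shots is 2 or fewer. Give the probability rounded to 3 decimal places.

0.003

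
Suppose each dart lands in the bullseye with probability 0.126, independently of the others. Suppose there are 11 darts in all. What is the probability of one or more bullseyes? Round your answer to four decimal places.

0.7727

P(at least one) = 1 − P(none) = 1 − (1 − 0.126)^11
= 1 − 0.227314 = 0.772686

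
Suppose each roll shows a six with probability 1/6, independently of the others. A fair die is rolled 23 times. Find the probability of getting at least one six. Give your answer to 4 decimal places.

0.9849

P(at least one) = 1 − P(none) = 1 − (1 − 0.166667)^23
= 1 − 0.015095 = 0.984905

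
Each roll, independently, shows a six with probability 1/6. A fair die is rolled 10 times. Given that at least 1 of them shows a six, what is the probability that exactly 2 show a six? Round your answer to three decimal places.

X ~ Binomial(10, 0.166667). Want P(X=2 | X≥1) = P(X=2) / P(X≥1).
P(X=2) = C(10,2)·0.166667^2·0.833333^8 = 0.29071
P(X≥1) = 1 − 0.16151 = 0.83849
Ratio = 0.29071 / 0.83849 = 0.34670

0.347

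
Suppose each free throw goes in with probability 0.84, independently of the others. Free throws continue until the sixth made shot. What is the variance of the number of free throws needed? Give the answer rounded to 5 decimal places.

1.36054

Y = total free throws until the sixth success; negative binomial with r=6, p=0.84.
Var(Y) = r(1−p)/p² = 6·0.16 / 0.84² = 1.3605442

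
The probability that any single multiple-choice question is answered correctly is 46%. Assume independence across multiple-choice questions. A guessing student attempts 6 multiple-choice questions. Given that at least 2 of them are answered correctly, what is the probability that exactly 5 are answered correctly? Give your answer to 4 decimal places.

X ~ Binomial(6, 0.46). Want P(X=5 | X≥2) = P(X=5) / P(X≥2).
P(X=5) = C(6,5)·0.46^5·0.54^1 = 0.066732
P(X≥2) = 1 − 0.024795 − 0.126730 = 0.848476
Ratio = 0.066732 / 0.848476 = 0.078649

0.0786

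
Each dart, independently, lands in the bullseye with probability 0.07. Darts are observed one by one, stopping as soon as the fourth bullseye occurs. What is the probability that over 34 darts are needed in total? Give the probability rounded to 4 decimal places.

0.7878

Needing more than 34 darts ⇔ fewer than 4 successes in the first 34. With X ~ Binomial(34, 0.07), P(Y > 34) = P(X ≤ 3).
  k=0: C(34,0)·0.07^0·0.93^34 = 0.084805
  k=1: C(34,1)·0.07^1·0.93^33 = 0.217027
  k=2: C(34,2)·0.07^2·0.93^32 = 0.269534
  k=3: C(34,3)·0.07^3·0.93^31 = 0.216400
P(X ≤ 3) = 0.787766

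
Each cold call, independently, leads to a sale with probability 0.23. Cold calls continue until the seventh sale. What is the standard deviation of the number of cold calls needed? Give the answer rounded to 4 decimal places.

Y = total cold calls until the seventh success; negative binomial with r=7, p=0.23.
SD(Y) = √[r(1−p)/p²] = √(101.890359) = 10.094075

10.0941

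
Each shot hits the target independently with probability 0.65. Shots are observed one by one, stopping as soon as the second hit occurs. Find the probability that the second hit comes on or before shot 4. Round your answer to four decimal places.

0.8735

Finishing within 4 shots ⇔ at least 2 successes in the first 4. With X ~ Binomial(4, 0.65), P(Y ≤ 4) = 1 − P(X ≤ 1).
  k=0: C(4,0)·0.65^0·0.35^4 = 0.015006
  k=1: C(4,1)·0.65^1·0.35^3 = 0.111475
1 − 0.126481 = 0.873519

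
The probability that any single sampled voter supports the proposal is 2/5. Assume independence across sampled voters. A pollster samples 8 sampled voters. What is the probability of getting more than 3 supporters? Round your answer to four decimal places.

X ~ Binomial(8, 0.40); P(X ≥ 4) = Σ C(8,k) p^k (1−p)^(8−k) over k:
  k=4: C(8,4)·0.40^4·0.60^4 = 0.232243
  k=5: C(8,5)·0.40^5·0.60^3 = 0.123863
  k=6: C(8,6)·0.40^6·0.60^2 = 0.041288
  k=7: C(8,7)·0.40^7·0.60^1 = 0.007864
  k=8: C(8,8)·0.40^8·0.60^0 = 0.000655
Total = 0.405914

0.4059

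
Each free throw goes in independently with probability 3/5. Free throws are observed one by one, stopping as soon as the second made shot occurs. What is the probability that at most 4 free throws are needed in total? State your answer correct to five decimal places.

0.82080

Finishing within 4 free throws ⇔ at least 2 successes in the first 4. With X ~ Binomial(4, 0.60), P(Y ≤ 4) = 1 − P(X ≤ 1).
  k=0: C(4,0)·0.60^0·0.40^4 = 0.0256000
  k=1: C(4,1)·0.60^1·0.40^3 = 0.1536000
1 − 0.1792000 = 0.8208000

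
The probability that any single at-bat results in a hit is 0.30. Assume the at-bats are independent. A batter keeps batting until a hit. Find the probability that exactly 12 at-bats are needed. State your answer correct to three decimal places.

0.006

Geometric (trials to first success), p = 0.30.
P(Y = 12) = (1−p)^11 · p = 0.019773 · 0.30 = 0.00593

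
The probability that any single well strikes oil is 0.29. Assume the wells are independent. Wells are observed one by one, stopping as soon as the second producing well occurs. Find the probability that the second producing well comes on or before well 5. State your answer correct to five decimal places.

0.45111

Finishing within 5 wells ⇔ at least 2 successes in the first 5. With X ~ Binomial(5, 0.29), P(Y ≤ 5) = 1 − P(X ≤ 1).
  k=0: C(5,0)·0.29^0·0.71^5 = 0.1804229
  k=1: C(5,1)·0.29^1·0.71^4 = 0.3684694
1 − 0.5488923 = 0.4511077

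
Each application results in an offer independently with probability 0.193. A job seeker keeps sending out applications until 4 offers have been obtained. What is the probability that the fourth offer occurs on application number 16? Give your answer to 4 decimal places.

Y = trial on which the fourth success occurs; negative binomial, r=4, p=0.193.
P(Y=16) = C(15,3) · p^4 · (1−p)^12
= 455 · 0.0013875 · 0.076293 = 0.048164

0.0482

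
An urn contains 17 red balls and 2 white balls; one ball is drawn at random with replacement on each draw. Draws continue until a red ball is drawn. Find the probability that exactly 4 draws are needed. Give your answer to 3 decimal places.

0.001

Geometric (trials to first success), p = 0.894737.
P(Y = 4) = (1−p)^3 · p = 0.0011664 · 0.894737 = 0.00104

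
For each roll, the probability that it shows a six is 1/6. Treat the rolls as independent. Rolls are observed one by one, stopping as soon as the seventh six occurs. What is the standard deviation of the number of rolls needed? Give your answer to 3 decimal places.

14.491

Y = total rolls until the seventh success; negative binomial with r=7, p=0.166667.
SD(Y) = √[r(1−p)/p²] = √(210.00000) = 14.49138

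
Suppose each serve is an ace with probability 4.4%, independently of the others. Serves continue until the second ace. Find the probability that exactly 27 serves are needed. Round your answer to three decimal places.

Y = trial on which the second success occurs; negative binomial, r=2, p=0.044.
P(Y=27) = C(26,1) · p^2 · (1−p)^25
= 26 · 0.001936 · 0.32467 = 0.01634

0.016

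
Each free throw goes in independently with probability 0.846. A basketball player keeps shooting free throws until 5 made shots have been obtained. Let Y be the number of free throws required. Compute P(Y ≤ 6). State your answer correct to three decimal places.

0.767

Finishing within 6 free throws ⇔ at least 5 successes in the first 6. With X ~ Binomial(6, 0.846), P(Y ≤ 6) = 1 − P(X ≤ 4).
  k=0: C(6,0)·0.846^0·0.154^6 = 0.00001
  k=1: C(6,1)·0.846^1·0.154^5 = 0.00044
  k=2: C(6,2)·0.846^2·0.154^4 = 0.00604
  k=3: C(6,3)·0.846^3·0.154^3 = 0.04423
  k=4: C(6,4)·0.846^4·0.154^2 = 0.18223
1 − 0.23295 = 0.76705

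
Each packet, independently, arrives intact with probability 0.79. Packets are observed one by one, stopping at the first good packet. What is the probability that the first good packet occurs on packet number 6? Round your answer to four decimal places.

0.0003

Geometric (trials to first success), p = 0.79.
P(Y = 6) = (1−p)^5 · p = 0.00040841 · 0.79 = 0.000323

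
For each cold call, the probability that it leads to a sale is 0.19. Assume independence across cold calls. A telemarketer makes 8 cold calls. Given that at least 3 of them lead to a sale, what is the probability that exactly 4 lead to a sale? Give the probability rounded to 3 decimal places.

0.216

X ~ Binomial(8, 0.19). Want P(X=4 | X≥3) = P(X=4) / P(X≥3).
P(X=4) = C(8,4)·0.19^4·0.81^4 = 0.03927
P(X≥3) = 1 − 0.18530 − 0.34773 − 0.28548 = 0.18149
Ratio = 0.03927 / 0.18149 = 0.21637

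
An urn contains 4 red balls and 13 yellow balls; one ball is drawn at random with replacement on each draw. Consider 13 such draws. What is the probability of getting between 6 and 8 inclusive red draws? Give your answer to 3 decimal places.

X ~ Binomial(13, 0.235294); P(6 ≤ X ≤ 8) = Σ C(13,k) p^k (1−p)^(13−k) over k:
  k=6: C(13,6)·0.235294^6·0.764706^7 = 0.04453
  k=7: C(13,7)·0.235294^7·0.764706^6 = 0.01370
  k=8: C(13,8)·0.235294^8·0.764706^5 = 0.00316
Total = 0.06139

0.061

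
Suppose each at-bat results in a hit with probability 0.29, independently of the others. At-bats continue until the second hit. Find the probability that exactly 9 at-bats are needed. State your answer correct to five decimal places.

Y = trial on which the second success occurs; negative binomial, r=2, p=0.29.
P(Y=9) = C(8,1) · p^2 · (1−p)^7
= 8 · 0.0841 · 0.090951 = 0.0611920

0.06119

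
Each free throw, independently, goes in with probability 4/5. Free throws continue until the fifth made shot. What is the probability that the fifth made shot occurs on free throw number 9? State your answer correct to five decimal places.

0.03670

Y = trial on which the fifth success occurs; negative binomial, r=5, p=0.80.
P(Y=9) = C(8,4) · p^5 · (1−p)^4
= 70 · 0.32768 · 0.0016 = 0.0367002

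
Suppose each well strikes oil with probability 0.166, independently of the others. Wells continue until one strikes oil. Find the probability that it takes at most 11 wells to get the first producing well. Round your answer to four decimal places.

Y = number of wells to the first success; geometric, p = 0.166.
P(Y ≤ 11) = 1 − (1−p)^11 = 1 − 0.135777 = 0.864223

0.8642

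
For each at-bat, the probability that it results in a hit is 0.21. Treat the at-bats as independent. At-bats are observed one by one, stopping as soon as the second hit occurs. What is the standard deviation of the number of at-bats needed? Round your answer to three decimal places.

Y = total at-bats until the second success; negative binomial with r=2, p=0.21.
SD(Y) = √[r(1−p)/p²] = √(35.82766) = 5.98562

5.986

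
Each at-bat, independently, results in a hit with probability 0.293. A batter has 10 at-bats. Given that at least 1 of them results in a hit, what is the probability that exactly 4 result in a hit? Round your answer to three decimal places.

0.200

X ~ Binomial(10, 0.293). Want P(X=4 | X≥1) = P(X=4) / P(X≥1).
P(X=4) = C(10,4)·0.293^4·0.707^6 = 0.19329
P(X≥1) = 1 − 0.03120 = 0.96880
Ratio = 0.19329 / 0.96880 = 0.19951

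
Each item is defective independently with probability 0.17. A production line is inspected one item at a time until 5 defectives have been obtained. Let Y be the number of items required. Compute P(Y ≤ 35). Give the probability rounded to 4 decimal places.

0.7329

Finishing within 35 items ⇔ at least 5 successes in the first 35. With X ~ Binomial(35, 0.17), P(Y ≤ 35) = 1 − P(X ≤ 4).
  k=0: C(35,0)·0.17^0·0.83^35 = 0.001471
  k=1: C(35,1)·0.17^1·0.83^34 = 0.010548
  k=2: C(35,2)·0.17^2·0.83^33 = 0.036728
  k=3: C(35,3)·0.17^3·0.83^32 = 0.082748
  k=4: C(35,4)·0.17^4·0.83^31 = 0.135586
1 − 0.267081 = 0.732919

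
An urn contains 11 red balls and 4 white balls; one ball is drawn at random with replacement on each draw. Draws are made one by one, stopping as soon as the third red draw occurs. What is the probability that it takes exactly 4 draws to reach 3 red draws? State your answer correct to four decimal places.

0.3155

Y = trial on which the third success occurs; negative binomial, r=3, p=0.733333.
P(Y=4) = C(3,2) · p^3 · (1−p)^1
= 3 · 0.39437 · 0.26667 = 0.315496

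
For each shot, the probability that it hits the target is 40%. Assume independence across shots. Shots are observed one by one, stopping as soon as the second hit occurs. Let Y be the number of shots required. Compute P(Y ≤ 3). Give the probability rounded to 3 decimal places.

0.352

Finishing within 3 shots ⇔ at least 2 successes in the first 3. With X ~ Binomial(3, 0.40), P(Y ≤ 3) = 1 − P(X ≤ 1).
  k=0: C(3,0)·0.40^0·0.60^3 = 0.21600
  k=1: C(3,1)·0.40^1·0.60^2 = 0.43200
1 − 0.64800 = 0.35200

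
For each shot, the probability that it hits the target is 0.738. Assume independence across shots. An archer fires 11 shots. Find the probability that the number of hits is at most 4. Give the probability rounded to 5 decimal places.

0.00996

X ~ Binomial(11, 0.738); P(X ≤ 4) = Σ C(11,k) p^k (1−p)^(11−k) over k:
  k=0: C(11,0)·0.738^0·0.262^11 = 0.0000004
  k=1: C(11,1)·0.738^1·0.262^10 = 0.0000124
  k=2: C(11,2)·0.738^2·0.262^9 = 0.0001743
  k=3: C(11,3)·0.738^3·0.262^8 = 0.0014725
  k=4: C(11,4)·0.738^4·0.262^7 = 0.0082956
Total = 0.0099552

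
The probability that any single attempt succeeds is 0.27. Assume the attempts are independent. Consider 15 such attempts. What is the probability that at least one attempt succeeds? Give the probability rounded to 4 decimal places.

P(at least one) = 1 − P(none) = 1 − (1 − 0.27)^15
= 1 − 0.008909 = 0.991091

0.9911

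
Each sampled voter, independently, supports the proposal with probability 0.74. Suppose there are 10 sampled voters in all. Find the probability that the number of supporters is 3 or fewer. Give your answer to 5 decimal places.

0.00446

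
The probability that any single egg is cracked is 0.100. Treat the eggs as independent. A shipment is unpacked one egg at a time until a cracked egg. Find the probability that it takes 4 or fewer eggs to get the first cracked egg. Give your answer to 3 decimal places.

Y = number of eggs to the first success; geometric, p = 0.10.
P(Y ≤ 4) = 1 − (1−p)^4 = 1 − 0.65610 = 0.34390

0.344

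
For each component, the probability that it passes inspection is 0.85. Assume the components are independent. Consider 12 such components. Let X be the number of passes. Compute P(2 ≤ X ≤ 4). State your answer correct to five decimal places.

X ~ Binomial(12, 0.85); P(2 ≤ X ≤ 4) = Σ C(12,k) p^k (1−p)^(12−k) over k:
  k=2: C(12,2)·0.85^2·0.15^10 = 0.0000003
  k=3: C(12,3)·0.85^3·0.15^9 = 0.0000052
  k=4: C(12,4)·0.85^4·0.15^8 = 0.0000662
Total = 0.0000717

0.00007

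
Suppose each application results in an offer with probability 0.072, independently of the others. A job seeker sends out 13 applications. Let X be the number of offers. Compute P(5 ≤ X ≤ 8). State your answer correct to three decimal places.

X ~ Binomial(13, 0.072); P(5 ≤ X ≤ 8) = Σ C(13,k) p^k (1−p)^(13−k) over k:
  k=5: C(13,5)·0.072^5·0.928^8 = 0.00137
  k=6: C(13,6)·0.072^6·0.928^7 = 0.00014
  k=7: C(13,7)·0.072^7·0.928^6 = 0.00001
  k=8: C(13,8)·0.072^8·0.928^5 = 0.00000
Total = 0.00152

0.002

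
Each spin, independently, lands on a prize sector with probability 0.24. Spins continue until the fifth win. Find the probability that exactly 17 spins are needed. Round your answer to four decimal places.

Y = trial on which the fifth success occurs; negative binomial, r=5, p=0.24.
P(Y=17) = C(16,4) · p^5 · (1−p)^12
= 1820 · 0.00079626 · 0.037133 = 0.053813

0.0538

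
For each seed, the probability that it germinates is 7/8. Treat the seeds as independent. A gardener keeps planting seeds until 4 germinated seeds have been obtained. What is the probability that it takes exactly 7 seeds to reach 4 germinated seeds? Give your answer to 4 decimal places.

0.0229

Y = trial on which the fourth success occurs; negative binomial, r=4, p=0.875.
P(Y=7) = C(6,3) · p^4 · (1−p)^3
= 20 · 0.58618 · 0.0019531 = 0.022898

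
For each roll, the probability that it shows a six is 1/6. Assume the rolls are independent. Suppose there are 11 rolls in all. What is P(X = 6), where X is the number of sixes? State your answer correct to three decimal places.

X ~ Binomial(n=11, p=0.166667).
P(X=6) = C(11,6) · p^6 · (1−p)^5
= 462 · 2.1433e-05 · 0.40188 = 0.00398

0.004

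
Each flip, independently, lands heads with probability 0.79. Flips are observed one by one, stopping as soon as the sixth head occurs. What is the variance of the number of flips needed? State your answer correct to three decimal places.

Y = total flips until the sixth success; negative binomial with r=6, p=0.79.
Var(Y) = r(1−p)/p² = 6·0.21 / 0.79² = 2.01891

2.019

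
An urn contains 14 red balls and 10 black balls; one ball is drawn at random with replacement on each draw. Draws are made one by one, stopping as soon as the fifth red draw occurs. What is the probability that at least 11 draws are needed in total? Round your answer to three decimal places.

0.195

Needing more than 10 draws ⇔ fewer than 5 successes in the first 10. With X ~ Binomial(10, 0.583333), P(Y > 10) = P(X ≤ 4).
  k=0: C(10,0)·0.583333^0·0.416667^10 = 0.00016
  k=1: C(10,1)·0.583333^1·0.416667^9 = 0.00221
  k=2: C(10,2)·0.583333^2·0.416667^8 = 0.01391
  k=3: C(10,3)·0.583333^3·0.416667^7 = 0.05193
  k=4: C(10,4)·0.583333^4·0.416667^6 = 0.12724
P(X ≤ 4) = 0.19545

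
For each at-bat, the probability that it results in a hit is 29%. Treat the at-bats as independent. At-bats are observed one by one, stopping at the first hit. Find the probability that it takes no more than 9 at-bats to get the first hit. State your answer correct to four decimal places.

0.9542

Y = number of at-bats to the first success; geometric, p = 0.29.
P(Y ≤ 9) = 1 − (1−p)^9 = 1 − 0.045849 = 0.954151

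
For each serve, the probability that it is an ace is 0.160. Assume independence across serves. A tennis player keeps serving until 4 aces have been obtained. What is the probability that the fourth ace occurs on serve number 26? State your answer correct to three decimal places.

Y = trial on which the fourth success occurs; negative binomial, r=4, p=0.16.
P(Y=26) = C(25,3) · p^4 · (1−p)^22
= 2300 · 0.00065536 · 0.021585 = 0.03254

0.033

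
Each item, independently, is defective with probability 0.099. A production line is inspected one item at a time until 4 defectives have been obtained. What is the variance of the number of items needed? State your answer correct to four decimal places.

367.7176

Y = total items until the fourth success; negative binomial with r=4, p=0.099.
Var(Y) = r(1−p)/p² = 4·0.901 / 0.099² = 367.717580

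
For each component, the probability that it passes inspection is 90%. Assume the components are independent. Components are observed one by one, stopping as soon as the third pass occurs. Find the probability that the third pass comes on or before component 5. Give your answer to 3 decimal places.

Finishing within 5 components ⇔ at least 3 successes in the first 5. With X ~ Binomial(5, 0.90), P(Y ≤ 5) = 1 − P(X ≤ 2).
  k=0: C(5,0)·0.90^0·0.10^5 = 0.00001
  k=1: C(5,1)·0.90^1·0.10^4 = 0.00045
  k=2: C(5,2)·0.90^2·0.10^3 = 0.00810
1 − 0.00856 = 0.99144

0.991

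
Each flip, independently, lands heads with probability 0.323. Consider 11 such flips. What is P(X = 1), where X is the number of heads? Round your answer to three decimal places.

0.072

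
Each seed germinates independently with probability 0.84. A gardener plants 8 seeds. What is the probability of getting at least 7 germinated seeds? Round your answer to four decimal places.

0.6256

X ~ Binomial(8, 0.84); P(X ≥ 7) = Σ C(8,k) p^k (1−p)^(8−k) over k:
  k=7: C(8,7)·0.84^7·0.16^1 = 0.377716
  k=8: C(8,8)·0.84^8·0.16^0 = 0.247876
Total = 0.625592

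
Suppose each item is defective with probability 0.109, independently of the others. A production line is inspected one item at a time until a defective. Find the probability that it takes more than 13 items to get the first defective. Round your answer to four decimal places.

Y = number of items to the first success; geometric, p = 0.109.
P(Y > 13) = P(first 13 all fail) = (1−p)^13 = 0.223054

0.2231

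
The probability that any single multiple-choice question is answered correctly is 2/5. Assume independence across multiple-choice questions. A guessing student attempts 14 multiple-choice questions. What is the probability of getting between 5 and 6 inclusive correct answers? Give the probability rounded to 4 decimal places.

0.4132

X ~ Binomial(14, 0.40); P(5 ≤ X ≤ 6) = Σ C(14,k) p^k (1−p)^(14−k) over k:
  k=5: C(14,5)·0.40^5·0.60^9 = 0.206598
  k=6: C(14,6)·0.40^6·0.60^8 = 0.206598
Total = 0.413195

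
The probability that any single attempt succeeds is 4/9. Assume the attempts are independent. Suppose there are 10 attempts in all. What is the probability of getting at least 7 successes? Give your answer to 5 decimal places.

0.09569

X ~ Binomial(10, 0.444444); P(X ≥ 7) = Σ C(10,k) p^k (1−p)^(10−k) over k:
  k=7: C(10,7)·0.444444^7·0.555556^3 = 0.0704833
  k=8: C(10,8)·0.444444^8·0.555556^2 = 0.0211450
  k=9: C(10,9)·0.444444^9·0.555556^1 = 0.0037591
  k=10: C(10,10)·0.444444^10·0.555556^0 = 0.0003007
Total = 0.0956881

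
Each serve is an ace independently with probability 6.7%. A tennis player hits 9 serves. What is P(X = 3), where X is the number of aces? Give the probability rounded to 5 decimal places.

0.01666

X ~ Binomial(n=9, p=0.067).
P(X=3) = C(9,3) · p^3 · (1−p)^6
= 84 · 0.00030076 · 0.65961 = 0.0166645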